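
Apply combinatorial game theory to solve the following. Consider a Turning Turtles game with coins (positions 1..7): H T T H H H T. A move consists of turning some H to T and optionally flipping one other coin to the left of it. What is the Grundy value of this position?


Coins: H T T H H H T
Key fact: a single head at position k behaves exactly like a Nim heap of size k (turning it to T and optionally flipping a coin at j < k corresponds to moving the heap from k to j, or to 0), and heads combine as a disjunctive sum (two heads at the same place would cancel, matching j XOR j = 0). So the Nim-value is the XOR of the 1-indexed positions of the heads.
Face-up positions (1-indexed): [1, 4, 5, 6]
XOR 0 with 1: 0 XOR 1 = 1
XOR 1 with 4: 1 XOR 4 = 5
XOR 5 with 5: 5 XOR 5 = 0
XOR 0 with 6: 0 XOR 6 = 6
Nim-value = 6

6


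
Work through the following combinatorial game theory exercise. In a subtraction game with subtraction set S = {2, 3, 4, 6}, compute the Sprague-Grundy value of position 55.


The subtraction set is S = {2, 3, 4, 6}.
G(k) = mex{ G(k - s) : s in S, s <= k }. We compute iteratively: G(0) = 0.
G(1) = mex({}) = 0
G(2) = mex({0}) = 1
G(3) = mex({0}) = 1
G(4) = mex({0, 1}) = 2
G(5) = mex({0, 1}) = 2
G(6) = mex({0, 1, 2}) = 3
G(7) = mex({0, 1, 2}) = 3
G(8) = mex({1, 2, 3}) = 0
G(9) = mex({1, 2, 3}) = 0
G(10) = mex({0, 2, 3}) = 1
G(11) = mex({0, 2, 3}) = 1
G(12) = mex({0, 1, 3}) = 2
G(13) = mex({0, 1, 3}) = 2
Observe that G(8)..G(13) = 0, 0, 1, 1, 2, 2 repeats G(0)..G(5) = 0, 0, 1, 1, 2, 2.
For k >= max(S) = 6, G(k) is determined by the previous 6 values G(k-6)..G(k-1); a window of 6 consecutive values has recurred shifted by 8, so by induction G(k + 8) = G(k) for all k >= 0: the sequence is periodic from the start with period 8.
One period: G(0..7) = 0, 0, 1, 1, 2, 2, 3, 3.
55 mod 8 = 7, so G(55) = G(7) = 3.

3


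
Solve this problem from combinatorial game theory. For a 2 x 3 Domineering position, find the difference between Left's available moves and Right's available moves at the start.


Board is 2 x 3 (rows x cols).
Left (vertical) placements: (rows-1) * cols = 1 * 3 = 3
Right (horizontal) placements: rows * (cols-1) = 2 * 2 = 4
Advantage = Left - Right = 3 - 4 = -1

-1


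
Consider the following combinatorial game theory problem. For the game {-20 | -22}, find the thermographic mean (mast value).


Game = {-20 | -22}, a switch {a | b} with numbers a > b.
Its thermograph has left wall a - t and right wall b + t, which meet at t = (a - b)/2, where both equal (a + b)/2. So the mast (mean value) is at (a + b)/2.
Mean = (-20 + (-22))/2 = -42/2 = -21

-21


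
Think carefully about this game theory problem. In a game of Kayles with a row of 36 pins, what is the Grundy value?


Kayles: a move removes 1 or 2 adjacent pins from a contiguous row.
Removing pins from a row of k leaves two independent rows (a, b) with a + b = k - 1 (one pin) or a + b = k - 2 (two pins); an end removal gives a = 0.
By Sprague-Grundy, G(k) = mex{ G(a) XOR G(b) } over all these splits. G(0) = 0.
G(1): splits (0,0):0^0=0 -> mex({0}) = 1
G(2): splits (0,1):0^1=1 (0,0):0^0=0 -> mex({0, 1}) = 2
G(3): splits (0,2):0^2=2 (1,1):1^1=0 (0,1):0^1=1 -> mex({0, 1, 2}) = 3
G(4): splits (0,3):0^3=3 (1,2):1^2=3 (0,2):0^2=2 (1,1):1^1=0 -> mex({0, 2, 3}) = 1
G(5): splits (0,4):0^1=1 (1,3):1^3=2 (2,2):2^2=0 (0,3):0^3=3 (1,2):1^2=3 -> mex({0, 1, 2, 3}) = 4
G(6) = mex({0, 1, 2, 4}) = 3
G(7) = mex({0, 1, 3, 4, 5}) = 2
G(8) = mex({0, 2, 3, 5, 6}) = 1
G(9) = mex({0, 1, 2, 3, 6, 7}) = 4
G(10) = mex({0, 1, 3, 4, 5, 7}) = 2
G(11) = mex({0, 1, 2, 3, 4, 5}) = 6
G(12) = mex({0, 1, 2, 3, 5, 6, 7}) = 4
G(13) = mex({0, 2, 3, 4, 6, 7}) = 1
G(14) = mex({0, 1, 4, 5, 6, 7}) = 2
G(15) = mex({0, 1, 2, 3, 4, 5, 6}) = 7
G(16) = mex({0, 2, 3, 5, 6, 7}) = 1
G(17) = mex({0, 1, 2, 3, 5, 6, 7}) = 4
G(18) = mex({0, 1, 2, 4, 5, 6}) = 3
G(19) = mex({0, 1, 3, 4, 5, 7}) = 2
G(20) = mex({0, 2, 3, 4, 5, 6, 7}) = 1
G(21) = mex({0, 1, 2, 3, 5, 6, 7}) = 4
G(22) = mex({0, 1, 2, 3, 4, 5, 7}) = 6
G(23) = mex({0, 1, 2, 3, 4, 5, 6}) = 7
G(24) = mex({0, 1, 2, 3, 5, 6, 7}) = 4
G(25) = mex({0, 2, 3, 4, 6, 7}) = 1
G(26) = mex({0, 1, 3, 4, 5, 6, 7}) = 2
G(27) = mex({0, 1, 2, 3, 4, 5, 6, 7}) = 8
G(28) = mex({0, 1, 2, 3, 4, 6, 7, 8}) = 5
G(29) = mex({0, 1, 2, 3, 5, 6, 7, 8, 9}) = 4
G(30) = mex({0, 1, 2, 3, 4, 5, 6, 9, 10}) = 7
G(31) = mex({0, 1, 3, 4, 5, 7, 10, 11}) = 2
G(32) = mex({0, 2, 3, 4, 5, 6, 7, 9, 11}) = 1
G(33) = mex({0, 1, 2, 3, 4, 5, 6, 7, 9, 12}) = 8
G(34) = mex({0, 1, 2, 3, 4, 5, 7, 8, 11, 12}) = 6
G(35) = mex({0, 1, 2, 3, 4, 5, 6, 8, 9, 10, 11}) = 7
G(36) = mex({0, 1, 2, 3, 5, 6, 7, 9, 10}) = 4
Therefore G(36) = 4.

4


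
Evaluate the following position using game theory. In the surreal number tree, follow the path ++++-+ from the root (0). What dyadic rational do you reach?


Sign expansion: ++++-+
Rule: track bounds (lo, hi), initially (-inf, +inf). On '+', the current value becomes lo and we move to the simplest number in (value, hi): value + 1 if hi = +inf, otherwise the midpoint (value + hi)/2. On '-', the current value becomes hi and we move to value - 1 if lo = -inf, otherwise the midpoint (lo + value)/2.
Start at 0.
Step 1: sign = +, move right. Bounds: (0, +inf). Value = 1
Step 2: sign = +, move right. Bounds: (1, +inf). Value = 2
Step 3: sign = +, move right. Bounds: (2, +inf). Value = 3
Step 4: sign = +, move right. Bounds: (3, +inf). Value = 4
Step 5: sign = -, move left. Bounds: (3, 4). Value = 7/2
Step 6: sign = +, move right. Bounds: (7/2, 4). Value = 15/4
The surreal number with sign expansion ++++-+ is 15/4.

15/4


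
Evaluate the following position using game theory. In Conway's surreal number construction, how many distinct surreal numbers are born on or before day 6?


Day 0: {|} = 0 is born. Count = 1.
Day n: the number of surreal numbers born by day n is 2^(n+1) - 1.
By day 0: 2^1 - 1 = 1
By day 1: 2^2 - 1 = 3
By day 2: 2^3 - 1 = 7
By day 3: 2^4 - 1 = 15
By day 4: 2^5 - 1 = 31
By day 5: 2^6 - 1 = 63
By day 6: 2^7 - 1 = 127
By day 6: 127 surreal numbers.

127


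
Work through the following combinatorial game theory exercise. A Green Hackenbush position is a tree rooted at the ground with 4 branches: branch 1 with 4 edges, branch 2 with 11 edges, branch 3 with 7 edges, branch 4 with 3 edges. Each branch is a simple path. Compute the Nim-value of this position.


The tree has 4 branches from the ground vertex.
In Green Hackenbush, the Nim-value of a simple path of length k is k.
Branch 1: length 4, Nim-value = 4
Branch 2: length 11, Nim-value = 11
Branch 3: length 7, Nim-value = 7
Branch 4: length 3, Nim-value = 3
Total Nim-value = XOR of all branch values:
0 XOR 4 = 4
4 XOR 11 = 15
15 XOR 7 = 8
8 XOR 3 = 11
Nim-value of the tree = 11

11


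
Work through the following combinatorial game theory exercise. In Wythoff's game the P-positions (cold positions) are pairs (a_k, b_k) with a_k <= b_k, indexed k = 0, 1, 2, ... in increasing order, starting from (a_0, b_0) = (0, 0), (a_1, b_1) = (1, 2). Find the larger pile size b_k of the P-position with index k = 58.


By Wythoff's theorem, a_k = floor(k * phi) and b_k = floor(k * phi^2) = a_k + k, where phi = (1 + sqrt(5))/2 is the golden ratio.
phi = (1 + sqrt(5))/2 = 1.618034
phi^2 = phi + 1 = 2.618034
k = 58
k * phi^2 = 58 * 2.618034 = 151.845971
b_58 = floor(k * phi^2) = 151 (check: a_58 + k = 93 + 58 = 151)

151


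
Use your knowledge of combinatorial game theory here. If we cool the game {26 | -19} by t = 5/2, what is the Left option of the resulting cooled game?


Original game: {26 | -19} (a switch {a | b} with a > b).
Cooling by t (for t below the temperature (a - b)/2 = 45/2) taxes each move by t: {a | b} cooled by t is {a - t | b + t}.
Cooling amount: t = 5/2
Cooled Left option: 26 - 5/2 = 47/2
Cooled Right option: -19 + 5/2 = -33/2
Cooled game: {47/2 | -33/2}
Left option = 47/2

47/2


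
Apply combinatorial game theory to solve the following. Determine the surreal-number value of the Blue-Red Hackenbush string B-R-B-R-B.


Edges (from ground): B-R-B-R-B
By Berlekamp's sign-expansion rule, a Blue-Red Hackenbush stalk has the value of the surreal number whose sign sequence is the edge sequence with B -> + and R -> -.
Sign sequence: +-+-+
Trace the sign expansion in the surreal number tree, starting from 0:
Edge 1: B (sign +) -> bounds (0, +inf), value = 1
Edge 2: R (sign -) -> bounds (0, 1), value = 1/2
Edge 3: B (sign +) -> bounds (1/2, 1), value = 3/4
Edge 4: R (sign -) -> bounds (1/2, 3/4), value = 5/8
Edge 5: B (sign +) -> bounds (5/8, 3/4), value = 11/16
Game value = 11/16

11/16


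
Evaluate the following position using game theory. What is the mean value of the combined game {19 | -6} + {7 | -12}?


G1 = {19 | -6}, G2 = {7 | -12}
Each is a switch {a | b} with numbers a > b; its mean value is (a + b)/2, and mean value is additive over game sums: m(G1 + G2) = m(G1) + m(G2).
Mean of G1 = (19 + (-6))/2 = 13/2 = 13/2
Mean of G2 = (7 + (-12))/2 = -5/2 = -5/2
Mean of G1 + G2 = 13/2 + -5/2 = 4

4


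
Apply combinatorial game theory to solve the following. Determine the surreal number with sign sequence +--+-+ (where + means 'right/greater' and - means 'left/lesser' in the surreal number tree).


Sign expansion: +--+-+
Rule: track bounds (lo, hi), initially (-inf, +inf). On '+', the current value becomes lo and we move to the simplest number in (value, hi): value + 1 if hi = +inf, otherwise the midpoint (value + hi)/2. On '-', the current value becomes hi and we move to value - 1 if lo = -inf, otherwise the midpoint (lo + value)/2.
Start at 0.
Step 1: sign = +, move right. Bounds: (0, +inf). Value = 1
Step 2: sign = -, move left. Bounds: (0, 1). Value = 1/2
Step 3: sign = -, move left. Bounds: (0, 1/2). Value = 1/4
Step 4: sign = +, move right. Bounds: (1/4, 1/2). Value = 3/8
Step 5: sign = -, move left. Bounds: (1/4, 3/8). Value = 5/16
Step 6: sign = +, move right. Bounds: (5/16, 3/8). Value = 11/32
The surreal number with sign expansion +--+-+ is 11/32.

11/32


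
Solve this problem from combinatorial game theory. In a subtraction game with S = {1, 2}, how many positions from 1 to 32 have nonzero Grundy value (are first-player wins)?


Subtraction set S = {1, 2}, so G(n) = n mod 3.
G(n) = 0 when n is a multiple of 3.
Multiples of 3 in [1, 32]: 10
N-positions (nonzero Grundy) = 32 - 10 = 22

22


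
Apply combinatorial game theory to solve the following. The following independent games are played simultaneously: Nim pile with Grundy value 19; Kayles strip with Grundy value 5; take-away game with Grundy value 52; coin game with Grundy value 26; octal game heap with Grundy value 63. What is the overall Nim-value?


By the Sprague-Grundy theorem, the Grundy value of a sum of games is the XOR of individual Grundy values.
Nim pile: Grundy value = 19. Running XOR: 0 XOR 19 = 19
Kayles strip: Grundy value = 5. Running XOR: 19 XOR 5 = 22
take-away game: Grundy value = 52. Running XOR: 22 XOR 52 = 34
coin game: Grundy value = 26. Running XOR: 34 XOR 26 = 56
octal game heap: Grundy value = 63. Running XOR: 56 XOR 63 = 7
The combined Grundy value is 7.

7


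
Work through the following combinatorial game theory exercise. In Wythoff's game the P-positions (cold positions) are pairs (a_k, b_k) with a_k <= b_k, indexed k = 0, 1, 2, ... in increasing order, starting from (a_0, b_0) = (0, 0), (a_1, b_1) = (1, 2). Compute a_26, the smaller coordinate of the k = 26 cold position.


By Wythoff's theorem, a_k = floor(k * phi) and b_k = floor(k * phi^2) = a_k + k, where phi = (1 + sqrt(5))/2 is the golden ratio.
phi = (1 + sqrt(5))/2 = 1.618034
k = 26
k * phi = 26 * 1.618034 = 42.068884
a_26 = floor(k * phi) = 42

42


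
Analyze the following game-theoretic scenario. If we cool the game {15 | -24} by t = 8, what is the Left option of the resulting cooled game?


Original game: {15 | -24} (a switch {a | b} with a > b).
Cooling by t (for t below the temperature (a - b)/2 = 39/2) taxes each move by t: {a | b} cooled by t is {a - t | b + t}.
Cooling amount: t = 8
Cooled Left option: 15 - 8 = 7
Cooled Right option: -24 + 8 = -16
Cooled game: {7 | -16}
Left option = 7

7


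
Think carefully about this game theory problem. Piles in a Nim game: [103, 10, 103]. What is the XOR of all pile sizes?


We need the XOR (exclusive or) of all pile sizes.
After XOR-ing pile 1 (size 103): 0 XOR 103 = 103
After XOR-ing pile 2 (size 10): 103 XOR 10 = 109
After XOR-ing pile 3 (size 103): 109 XOR 103 = 10
The Nim-value of this position is 10.

10


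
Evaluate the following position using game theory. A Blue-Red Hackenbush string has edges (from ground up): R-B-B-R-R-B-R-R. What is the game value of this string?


Edges (from ground): R-B-B-R-R-B-R-R
By Berlekamp's sign-expansion rule, a Blue-Red Hackenbush stalk has the value of the surreal number whose sign sequence is the edge sequence with B -> + and R -> -.
Sign sequence: -++--+--
Trace the sign expansion in the surreal number tree, starting from 0:
Edge 1: R (sign -) -> bounds (-inf, 0), value = -1
Edge 2: B (sign +) -> bounds (-1, 0), value = -1/2
Edge 3: B (sign +) -> bounds (-1/2, 0), value = -1/4
Edge 4: R (sign -) -> bounds (-1/2, -1/4), value = -3/8
Edge 5: R (sign -) -> bounds (-1/2, -3/8), value = -7/16
Edge 6: B (sign +) -> bounds (-7/16, -3/8), value = -13/32
Edge 7: R (sign -) -> bounds (-7/16, -13/32), value = -27/64
Edge 8: R (sign -) -> bounds (-7/16, -27/64), value = -55/128
Game value = -55/128

-55/128


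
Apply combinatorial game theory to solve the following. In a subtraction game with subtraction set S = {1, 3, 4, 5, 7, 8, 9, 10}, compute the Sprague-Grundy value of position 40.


The subtraction set is S = {1, 3, 4, 5, 7, 8, 9, 10}.
G(k) = mex{ G(k - s) : s in S, s <= k }. We compute iteratively: G(0) = 0.
G(1) = mex({0}) = 1
G(2) = mex({1}) = 0
G(3) = mex({0}) = 1
G(4) = mex({0, 1}) = 2
G(5) = mex({0, 1, 2}) = 3
G(6) = mex({0, 1, 3}) = 2
G(7) = mex({0, 1, 2}) = 3
G(8) = mex({0, 1, 2, 3}) = 4
G(9) = mex({0, 1, 2, 3, 4}) = 5
G(10) = mex({0, 1, 2, 3, 5}) = 4
G(11) = mex({0, 1, 2, 3, 4}) = 5
G(12) = mex({0, 1, 2, 3, 4, 5}) = 6
G(13) = mex({1, 2, 3, 4, 5, 6}) = 0
G(14) = mex({0, 2, 3, 4, 5}) = 1
G(15) = mex({1, 2, 3, 4, 5, 6}) = 0
G(16) = mex({0, 2, 3, 4, 5, 6}) = 1
G(17) = mex({0, 1, 3, 4, 5, 6}) = 2
G(18) = mex({0, 1, 2, 4, 5}) = 3
G(19) = mex({0, 1, 3, 4, 5, 6}) = 2
G(20) = mex({0, 1, 2, 4, 5, 6}) = 3
G(21) = mex({0, 1, 2, 3, 5, 6}) = 4
G(22) = mex({0, 1, 2, 3, 4, 6}) = 5
Observe that G(13)..G(22) = 0, 1, 0, 1, 2, 3, 2, 3, 4, 5 repeats G(0)..G(9) = 0, 1, 0, 1, 2, 3, 2, 3, 4, 5.
For k >= max(S) = 10, G(k) is determined by the previous 10 values G(k-10)..G(k-1); a window of 10 consecutive values has recurred shifted by 13, so by induction G(k + 13) = G(k) for all k >= 0: the sequence is periodic from the start with period 13.
One period: G(0..12) = 0, 1, 0, 1, 2, 3, 2, 3, 4, 5, 4, 5, 6.
40 mod 13 = 1, so G(40) = G(1) = 1.

1


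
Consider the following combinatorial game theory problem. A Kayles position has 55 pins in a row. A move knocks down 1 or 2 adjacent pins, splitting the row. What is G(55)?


Kayles: a move removes 1 or 2 adjacent pins from a contiguous row.
Removing pins from a row of k leaves two independent rows (a, b) with a + b = k - 1 (one pin) or a + b = k - 2 (two pins); an end removal gives a = 0.
By Sprague-Grundy, G(k) = mex{ G(a) XOR G(b) } over all these splits. G(0) = 0.
G(1): splits (0,0):0^0=0 -> mex({0}) = 1
G(2): splits (0,1):0^1=1 (0,0):0^0=0 -> mex({0, 1}) = 2
G(3): splits (0,2):0^2=2 (1,1):1^1=0 (0,1):0^1=1 -> mex({0, 1, 2}) = 3
G(4): splits (0,3):0^3=3 (1,2):1^2=3 (0,2):0^2=2 (1,1):1^1=0 -> mex({0, 2, 3}) = 1
G(5): splits (0,4):0^1=1 (1,3):1^3=2 (2,2):2^2=0 (0,3):0^3=3 (1,2):1^2=3 -> mex({0, 1, 2, 3}) = 4
G(6) = mex({0, 1, 2, 4}) = 3
G(7) = mex({0, 1, 3, 4, 5}) = 2
G(8) = mex({0, 2, 3, 5, 6}) = 1
G(9) = mex({0, 1, 2, 3, 6, 7}) = 4
G(10) = mex({0, 1, 3, 4, 5, 7}) = 2
G(11) = mex({0, 1, 2, 3, 4, 5}) = 6
G(12) = mex({0, 1, 2, 3, 5, 6, 7}) = 4
G(13) = mex({0, 2, 3, 4, 6, 7}) = 1
G(14) = mex({0, 1, 4, 5, 6, 7}) = 2
G(15) = mex({0, 1, 2, 3, 4, 5, 6}) = 7
G(16) = mex({0, 2, 3, 5, 6, 7}) = 1
G(17) = mex({0, 1, 2, 3, 5, 6, 7}) = 4
G(18) = mex({0, 1, 2, 4, 5, 6}) = 3
G(19) = mex({0, 1, 3, 4, 5, 7}) = 2
G(20) = mex({0, 2, 3, 4, 5, 6, 7}) = 1
G(21) = mex({0, 1, 2, 3, 5, 6, 7}) = 4
G(22) = mex({0, 1, 2, 3, 4, 5, 7}) = 6
G(23) = mex({0, 1, 2, 3, 4, 5, 6}) = 7
G(24) = mex({0, 1, 2, 3, 5, 6, 7}) = 4
G(25) = mex({0, 2, 3, 4, 6, 7}) = 1
G(26) = mex({0, 1, 3, 4, 5, 6, 7}) = 2
G(27) = mex({0, 1, 2, 3, 4, 5, 6, 7}) = 8
G(28) = mex({0, 1, 2, 3, 4, 6, 7, 8}) = 5
G(29) = mex({0, 1, 2, 3, 5, 6, 7, 8, 9}) = 4
G(30) = mex({0, 1, 2, 3, 4, 5, 6, 9, 10}) = 7
G(31) = mex({0, 1, 3, 4, 5, 7, 10, 11}) = 2
G(32) = mex({0, 2, 3, 4, 5, 6, 7, 9, 11}) = 1
G(33) = mex({0, 1, 2, 3, 4, 5, 6, 7, 9, 12}) = 8
G(34) = mex({0, 1, 2, 3, 4, 5, 7, 8, 11, 12}) = 6
G(35) = mex({0, 1, 2, 3, 4, 5, 6, 8, 9, 10, 11}) = 7
G(36) = mex({0, 1, 2, 3, 5, 6, 7, 9, 10}) = 4
G(37) = mex({0, 2, 3, 4, 6, 7, 9, 10, 11, 12}) = 1
G(38) = mex({0, 1, 3, 4, 5, 6, 7, 9, 10, 11, 12}) = 2
G(39) = mex({0, 1, 2, 4, 5, 6, 7, 9, 10, 12, 14}) = 3
G(40) = mex({0, 2, 3, 4, 6, 7, 11, 12, 14}) = 1
G(41) = mex({0, 1, 2, 3, 5, 6, 7, 9, 10, 11, 12}) = 4
G(42) = mex({0, 1, 2, 3, 4, 5, 6, 9, 10}) = 7
G(43) = mex({0, 1, 3, 4, 5, 7, 9, 10, 12, 15}) = 2
G(44) = mex({0, 2, 3, 4, 5, 6, 7, 9, 10, 12, 15}) = 1
G(45) = mex({0, 1, 2, 3, 4, 5, 6, 7, 9, 10, 12, 14}) = 8
G(46) = mex({0, 1, 3, 4, 5, 7, 8, 11, 12, 14}) = 2
G(47) = mex({0, 1, 2, 3, 4, 5, 6, 8, 9, 10, 11, 12}) = 7
G(48) = mex({0, 1, 2, 3, 5, 6, 7, 9, 10}) = 4
G(49) = mex({0, 2, 3, 4, 6, 7, 9, 10, 11, 12, 15}) = 1
G(50) = mex({0, 1, 4, 5, 6, 7, 9, 11, 12, 14, 15}) = 2
G(51) = mex({0, 1, 2, 3, 4, 5, 6, 7, 9, 12, 14, 15}) = 8
G(52) = mex({0, 2, 3, 4, 5, 6, 7, 8, 11, 12, 15}) = 1
G(53) = mex({0, 1, 2, 3, 5, 6, 7, 8, 9, 10, 11, 12}) = 4
G(54) = mex({0, 1, 2, 3, 4, 5, 6, 9, 10}) = 7
G(55) = mex({0, 1, 3, 4, 5, 7, 9, 10, 11, 12}) = 2
Therefore G(55) = 2.

2


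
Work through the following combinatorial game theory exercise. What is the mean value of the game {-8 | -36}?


Game = {-8 | -36}, a switch {a | b} with numbers a > b.
Its thermograph has left wall a - t and right wall b + t, which meet at t = (a - b)/2, where both equal (a + b)/2. So the mast (mean value) is at (a + b)/2.
Mean = (-8 + (-36))/2 = -44/2 = -22

-22


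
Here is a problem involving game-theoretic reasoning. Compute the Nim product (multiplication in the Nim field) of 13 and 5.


Nim multiplication is bilinear over XOR: (u XOR v) * w = (u*w) XOR (v*w).
So we split each operand into its bit components and XOR the pairwise Nim products.
13 = 1 + 4 + 8 (as XOR of powers of 2).
5 = 1 + 4 (as XOR of powers of 2).
Using the standard Nim-product table on single bits:
  2*2 = 3,   2*4 = 8,   2*8 = 12,
  4*4 = 6,   4*8 = 11,  8*8 = 13,
and  1*x = x (identity), k*l = l*k (commutative).
Pairwise Nim products:
  1 * 1 = 1
  1 * 4 = 4
  4 * 1 = 4
  4 * 4 = 6
  8 * 1 = 8
  8 * 4 = 11
XOR them: 1 XOR 4 XOR 4 XOR 6 XOR 8 XOR 11 = 4.
Result: 13 * 5 = 4 (in Nim).

4


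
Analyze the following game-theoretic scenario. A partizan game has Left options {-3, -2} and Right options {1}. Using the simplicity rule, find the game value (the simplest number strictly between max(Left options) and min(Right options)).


Left options: {-3, -2}, max = -2
Right options: {1}, min = 1
All options are numbers and max(Left) < min(Right), so by the simplicity theorem the value is the simplest (earliest-born) number strictly between -2 and 1.
Integers -1 through 0 all lie strictly between -2 and 1.
Among integers, the simplest (lowest birthday = smallest |n|; 0 is born on day 0, +-n on day n) is 0.
No non-integer in the interval can be simpler: if x is a non-integer in the interval, then floor(x) or ceil(x) also lies in the interval (the interval contains an integer), and both are proper prefixes of x's sign expansion, i.e. born earlier. So the game value is 0.
Game value = 0

0


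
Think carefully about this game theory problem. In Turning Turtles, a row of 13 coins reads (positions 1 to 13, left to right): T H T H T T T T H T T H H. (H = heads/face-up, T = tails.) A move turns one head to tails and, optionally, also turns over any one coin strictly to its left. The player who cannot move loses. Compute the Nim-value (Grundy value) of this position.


Coins: T H T H T T T T H T T H H
Key fact: a single head at position k behaves exactly like a Nim heap of size k (turning it to T and optionally flipping a coin at j < k corresponds to moving the heap from k to j, or to 0), and heads combine as a disjunctive sum (two heads at the same place would cancel, matching j XOR j = 0). So the Nim-value is the XOR of the 1-indexed positions of the heads.
Face-up positions (1-indexed): [2, 4, 9, 12, 13]
XOR 0 with 2: 0 XOR 2 = 2
XOR 2 with 4: 2 XOR 4 = 6
XOR 6 with 9: 6 XOR 9 = 15
XOR 15 with 12: 15 XOR 12 = 3
XOR 3 with 13: 3 XOR 13 = 14
Nim-value = 14

14


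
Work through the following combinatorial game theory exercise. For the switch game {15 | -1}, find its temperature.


The game is {15 | -1}, a switch {a | b} with numbers a > b.
Cooling {a | b} by t gives {a - t | b + t}, which stops being hot when a - t = b + t, i.e. at t = (a - b)/2. So the temperature of a switch is (a - b)/2.
Temperature = (Left option - Right option) / 2
= (15 - (-1)) / 2
= 16 / 2
= 8

8


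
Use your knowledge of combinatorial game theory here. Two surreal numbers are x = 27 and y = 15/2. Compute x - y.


x = 27, y = 15/2
Converting to common denominator: 2
x = 54/2, y = 15/2
x - y = 27 - 15/2 = 39/2

39/2


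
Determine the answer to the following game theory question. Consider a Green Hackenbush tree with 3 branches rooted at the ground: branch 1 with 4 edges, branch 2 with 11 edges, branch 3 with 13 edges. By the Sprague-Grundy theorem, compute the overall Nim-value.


The tree has 3 branches from the ground vertex.
In Green Hackenbush, the Nim-value of a simple path of length k is k.
Branch 1: length 4, Nim-value = 4
Branch 2: length 11, Nim-value = 11
Branch 3: length 13, Nim-value = 13
Total Nim-value = XOR of all branch values:
0 XOR 4 = 4
4 XOR 11 = 15
15 XOR 13 = 2
Nim-value of the tree = 2

2


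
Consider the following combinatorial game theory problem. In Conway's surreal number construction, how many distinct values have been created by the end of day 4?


Day 0: {|} = 0 is born. Count = 1.
Day n: the number of surreal numbers born by day n is 2^(n+1) - 1.
By day 0: 2^1 - 1 = 1
By day 1: 2^2 - 1 = 3
By day 2: 2^3 - 1 = 7
By day 3: 2^4 - 1 = 15
By day 4: 2^5 - 1 = 31
By day 4: 31 surreal numbers.

31


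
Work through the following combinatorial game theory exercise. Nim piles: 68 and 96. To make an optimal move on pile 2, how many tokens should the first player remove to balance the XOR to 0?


Piles: 68 and 96
Current XOR: 68 XOR 96 = 36 (non-zero, so this is an N-position).
To make the XOR zero, we need to find a move that balances the piles.
For pile 2 (size 96): target = 96 XOR 36 = 68
We reduce pile 2 from 96 to 68.
Tokens removed: 96 - 68 = 28
Verification: 68 XOR 68 = 0

28


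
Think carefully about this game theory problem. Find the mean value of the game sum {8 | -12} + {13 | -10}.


G1 = {8 | -12}, G2 = {13 | -10}
Each is a switch {a | b} with numbers a > b; its mean value is (a + b)/2, and mean value is additive over game sums: m(G1 + G2) = m(G1) + m(G2).
Mean of G1 = (8 + (-12))/2 = -4/2 = -2
Mean of G2 = (13 + (-10))/2 = 3/2 = 3/2
Mean of G1 + G2 = -2 + 3/2 = -1/2

-1/2


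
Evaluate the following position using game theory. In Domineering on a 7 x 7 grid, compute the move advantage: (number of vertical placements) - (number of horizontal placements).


Board is 7 x 7 (rows x cols).
Left (vertical) placements: (rows-1) * cols = 6 * 7 = 42
Right (horizontal) placements: rows * (cols-1) = 7 * 6 = 42
Advantage = Left - Right = 42 - 42 = 0

0


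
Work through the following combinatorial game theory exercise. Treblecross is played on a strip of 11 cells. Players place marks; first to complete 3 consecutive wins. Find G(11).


Treblecross: place X on empty cells; 3-in-a-row wins.
Playing within two cells of an existing X lets the opponent win at once, so sensible play treats the cells i-2..i+2 around each X as dead. The player left with no safe cell loses, so this is a normal-play take-away game on strips of safe cells.
Placing X at cell i (0-indexed) of a strip of k safe cells leaves independent strips of sizes max(0, i-2) and max(0, k-i-3). Hence G(k) = mex{ G(max(0,i-2)) XOR G(max(0,k-i-3)) : 0 <= i < k }, with G(0) = 0.
G(1): splits (0,0):0^0=0 -> mex({0}) = 1
G(2): splits (0,0):0^0=0 -> mex({0}) = 1
G(3): splits (0,0):0^0=0 -> mex({0}) = 1
G(4): splits (0,1):0^1=1 (0,0):0^0=0 -> mex({0, 1}) = 2
G(5): splits (0,2):0^1=1 (0,1):0^1=1 (0,0):0^0=0 -> mex({0, 1}) = 2
G(6) = mex({1}) = 0
G(7) = mex({0, 1, 2}) = 3
G(8) = mex({0, 1, 2}) = 3
G(9) = mex({0, 2}) = 1
G(10) = mex({0, 2, 3}) = 1
G(11) = mex({0, 3}) = 1
Therefore G(11) = 1.

1


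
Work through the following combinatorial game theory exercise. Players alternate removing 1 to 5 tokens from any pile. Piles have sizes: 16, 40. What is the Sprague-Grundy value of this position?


Subtraction set: {1, 2, 3, 4, 5}
For this subtraction set, G(n) = n mod 6 (period = max + 1 = 6).
Pile 1 (size 16): G(16) = 16 mod 6 = 4
Pile 2 (size 40): G(40) = 40 mod 6 = 4
Total Grundy value = XOR of all: 4 XOR 4 = 0

0


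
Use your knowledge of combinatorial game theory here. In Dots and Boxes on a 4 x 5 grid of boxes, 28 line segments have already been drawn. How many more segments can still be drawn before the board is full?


Grid: 4 x 5 boxes, i.e. 5 rows and 6 columns of dots.
Horizontal edges: (rows + 1) * cols = 5 * 5 = 25
Vertical edges: rows * (cols + 1) = 4 * 6 = 24
Total edges: 25 + 24 = 49
Edges drawn: 28
Remaining: 49 - 28 = 21

21


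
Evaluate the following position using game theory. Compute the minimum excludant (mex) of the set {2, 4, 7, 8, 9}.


Set = {2, 4, 7, 8, 9}
0 is NOT in the set. This is the mex.
mex = 0

0


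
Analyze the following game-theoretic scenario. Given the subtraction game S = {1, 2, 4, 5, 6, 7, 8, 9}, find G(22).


The subtraction set is S = {1, 2, 4, 5, 6, 7, 8, 9}.
G(k) = mex{ G(k - s) : s in S, s <= k }. We compute iteratively: G(0) = 0.
G(1) = mex({0}) = 1
G(2) = mex({0, 1}) = 2
G(3) = mex({1, 2}) = 0
G(4) = mex({0, 2}) = 1
G(5) = mex({0, 1}) = 2
G(6) = mex({0, 1, 2}) = 3
G(7) = mex({0, 1, 2, 3}) = 4
G(8) = mex({0, 1, 2, 3, 4}) = 5
G(9) = mex({0, 1, 2, 4, 5}) = 3
G(10) = mex({0, 1, 2, 3, 5}) = 4
G(11) = mex({0, 1, 2, 3, 4}) = 5
G(12) = mex({0, 1, 2, 3, 4, 5}) = 6
G(13) = mex({1, 2, 3, 4, 5, 6}) = 0
G(14) = mex({0, 2, 3, 4, 5, 6}) = 1
G(15) = mex({0, 1, 3, 4, 5}) = 2
G(16) = mex({1, 2, 3, 4, 5, 6}) = 0
G(17) = mex({0, 2, 3, 4, 5, 6}) = 1
G(18) = mex({0, 1, 3, 4, 5, 6}) = 2
G(19) = mex({0, 1, 2, 4, 5, 6}) = 3
G(20) = mex({0, 1, 2, 3, 5, 6}) = 4
G(21) = mex({0, 1, 2, 3, 4, 6}) = 5
Observe that G(13)..G(21) = 0, 1, 2, 0, 1, 2, 3, 4, 5 repeats G(0)..G(8) = 0, 1, 2, 0, 1, 2, 3, 4, 5.
For k >= max(S) = 9, G(k) is determined by the previous 9 values G(k-9)..G(k-1); a window of 9 consecutive values has recurred shifted by 13, so by induction G(k + 13) = G(k) for all k >= 0: the sequence is periodic from the start with period 13.
One period: G(0..12) = 0, 1, 2, 0, 1, 2, 3, 4, 5, 3, 4, 5, 6.
22 mod 13 = 9, so G(22) = G(9) = 3.

3


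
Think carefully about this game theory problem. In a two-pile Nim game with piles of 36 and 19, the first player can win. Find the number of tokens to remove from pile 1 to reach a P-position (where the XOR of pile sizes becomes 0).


Piles: 36 and 19
Current XOR: 36 XOR 19 = 55 (non-zero, so this is an N-position).
To make the XOR zero, we need to find a move that balances the piles.
For pile 1 (size 36): target = 36 XOR 55 = 19
We reduce pile 1 from 36 to 19.
Tokens removed: 36 - 19 = 17
Verification: 19 XOR 19 = 0

17


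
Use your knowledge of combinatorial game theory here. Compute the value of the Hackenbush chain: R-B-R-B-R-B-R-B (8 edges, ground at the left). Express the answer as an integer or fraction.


Edges (from ground): R-B-R-B-R-B-R-B
By Berlekamp's sign-expansion rule, a Blue-Red Hackenbush stalk has the value of the surreal number whose sign sequence is the edge sequence with B -> + and R -> -.
Sign sequence: -+-+-+-+
Trace the sign expansion in the surreal number tree, starting from 0:
Edge 1: R (sign -) -> bounds (-inf, 0), value = -1
Edge 2: B (sign +) -> bounds (-1, 0), value = -1/2
Edge 3: R (sign -) -> bounds (-1, -1/2), value = -3/4
Edge 4: B (sign +) -> bounds (-3/4, -1/2), value = -5/8
Edge 5: R (sign -) -> bounds (-3/4, -5/8), value = -11/16
Edge 6: B (sign +) -> bounds (-11/16, -5/8), value = -21/32
Edge 7: R (sign -) -> bounds (-11/16, -21/32), value = -43/64
Edge 8: B (sign +) -> bounds (-43/64, -21/32), value = -85/128
Game value = -85/128

-85/128


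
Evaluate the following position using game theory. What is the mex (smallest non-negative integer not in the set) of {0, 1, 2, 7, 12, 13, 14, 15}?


Set = {0, 1, 2, 7, 12, 13, 14, 15}
0 is in the set.
1 is in the set.
2 is in the set.
3 is NOT in the set. This is the mex.
mex = 3

3


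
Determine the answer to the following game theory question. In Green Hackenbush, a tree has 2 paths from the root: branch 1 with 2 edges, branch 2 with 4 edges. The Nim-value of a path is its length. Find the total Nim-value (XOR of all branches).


The tree has 2 branches from the ground vertex.
In Green Hackenbush, the Nim-value of a simple path of length k is k.
Branch 1: length 2, Nim-value = 2
Branch 2: length 4, Nim-value = 4
Total Nim-value = XOR of all branch values:
0 XOR 2 = 2
2 XOR 4 = 6
Nim-value of the tree = 6

6


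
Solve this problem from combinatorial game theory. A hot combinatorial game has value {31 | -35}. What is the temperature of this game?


The game is {31 | -35}, a switch {a | b} with numbers a > b.
Cooling {a | b} by t gives {a - t | b + t}, which stops being hot when a - t = b + t, i.e. at t = (a - b)/2. So the temperature of a switch is (a - b)/2.
Temperature = (Left option - Right option) / 2
= (31 - (-35)) / 2
= 66 / 2
= 33

33


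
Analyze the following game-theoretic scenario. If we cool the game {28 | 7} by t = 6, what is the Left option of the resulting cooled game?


Original game: {28 | 7} (a switch {a | b} with a > b).
Cooling by t (for t below the temperature (a - b)/2 = 21/2) taxes each move by t: {a | b} cooled by t is {a - t | b + t}.
Cooling amount: t = 6
Cooled Left option: 28 - 6 = 22
Cooled Right option: 7 + 6 = 13
Cooled game: {22 | 13}
Left option = 22

22


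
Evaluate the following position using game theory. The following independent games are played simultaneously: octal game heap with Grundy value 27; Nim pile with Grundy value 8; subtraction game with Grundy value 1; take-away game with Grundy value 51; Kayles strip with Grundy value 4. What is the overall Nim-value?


By the Sprague-Grundy theorem, the Grundy value of a sum of games is the XOR of individual Grundy values.
octal game heap: Grundy value = 27. Running XOR: 0 XOR 27 = 27
Nim pile: Grundy value = 8. Running XOR: 27 XOR 8 = 19
subtraction game: Grundy value = 1. Running XOR: 19 XOR 1 = 18
take-away game: Grundy value = 51. Running XOR: 18 XOR 51 = 33
Kayles strip: Grundy value = 4. Running XOR: 33 XOR 4 = 37
The combined Grundy value is 37.

37


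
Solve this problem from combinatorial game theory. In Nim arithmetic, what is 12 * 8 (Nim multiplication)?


Nim multiplication is bilinear over XOR: (u XOR v) * w = (u*w) XOR (v*w).
So we split each operand into its bit components and XOR the pairwise Nim products.
12 = 4 + 8 (as XOR of powers of 2).
8 = 8 (as XOR of powers of 2).
Using the standard Nim-product table on single bits:
  2*2 = 3,   2*4 = 8,   2*8 = 12,
  4*4 = 6,   4*8 = 11,  8*8 = 13,
and  1*x = x (identity), k*l = l*k (commutative).
Pairwise Nim products:
  4 * 8 = 11
  8 * 8 = 13
XOR them: 11 XOR 13 = 6.
Result: 12 * 8 = 6 (in Nim).

6


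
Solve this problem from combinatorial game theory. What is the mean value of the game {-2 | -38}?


Game = {-2 | -38}, a switch {a | b} with numbers a > b.
Its thermograph has left wall a - t and right wall b + t, which meet at t = (a - b)/2, where both equal (a + b)/2. So the mast (mean value) is at (a + b)/2.
Mean = (-2 + (-38))/2 = -40/2 = -20

-20


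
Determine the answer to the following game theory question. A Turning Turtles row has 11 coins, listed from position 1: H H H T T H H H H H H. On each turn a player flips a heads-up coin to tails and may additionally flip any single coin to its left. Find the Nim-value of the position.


Coins: H H H T T H H H H H H
Key fact: a single head at position k behaves exactly like a Nim heap of size k (turning it to T and optionally flipping a coin at j < k corresponds to moving the heap from k to j, or to 0), and heads combine as a disjunctive sum (two heads at the same place would cancel, matching j XOR j = 0). So the Nim-value is the XOR of the 1-indexed positions of the heads.
Face-up positions (1-indexed): [1, 2, 3, 6, 7, 8, 9, 10, 11]
XOR 0 with 1: 0 XOR 1 = 1
XOR 1 with 2: 1 XOR 2 = 3
XOR 3 with 3: 3 XOR 3 = 0
XOR 0 with 6: 0 XOR 6 = 6
XOR 6 with 7: 6 XOR 7 = 1
XOR 1 with 8: 1 XOR 8 = 9
XOR 9 with 9: 9 XOR 9 = 0
XOR 0 with 10: 0 XOR 10 = 10
XOR 10 with 11: 10 XOR 11 = 1
Nim-value = 1

1


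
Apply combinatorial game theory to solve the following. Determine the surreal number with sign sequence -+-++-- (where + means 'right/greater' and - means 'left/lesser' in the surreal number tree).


Sign expansion: -+-++--
Rule: track bounds (lo, hi), initially (-inf, +inf). On '+', the current value becomes lo and we move to the simplest number in (value, hi): value + 1 if hi = +inf, otherwise the midpoint (value + hi)/2. On '-', the current value becomes hi and we move to value - 1 if lo = -inf, otherwise the midpoint (lo + value)/2.
Start at 0.
Step 1: sign = -, move left. Bounds: (-inf, 0). Value = -1
Step 2: sign = +, move right. Bounds: (-1, 0). Value = -1/2
Step 3: sign = -, move left. Bounds: (-1, -1/2). Value = -3/4
Step 4: sign = +, move right. Bounds: (-3/4, -1/2). Value = -5/8
Step 5: sign = +, move right. Bounds: (-5/8, -1/2). Value = -9/16
Step 6: sign = -, move left. Bounds: (-5/8, -9/16). Value = -19/32
Step 7: sign = -, move left. Bounds: (-5/8, -19/32). Value = -39/64
The surreal number with sign expansion -+-++-- is -39/64.

-39/64


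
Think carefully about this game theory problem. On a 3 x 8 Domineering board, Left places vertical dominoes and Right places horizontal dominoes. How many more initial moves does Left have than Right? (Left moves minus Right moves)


Board is 3 x 8 (rows x cols).
Left (vertical) placements: (rows-1) * cols = 2 * 8 = 16
Right (horizontal) placements: rows * (cols-1) = 3 * 7 = 21
Advantage = Left - Right = 16 - 21 = -5

-5


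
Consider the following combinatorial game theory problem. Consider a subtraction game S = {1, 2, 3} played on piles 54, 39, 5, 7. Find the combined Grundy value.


Subtraction set: {1, 2, 3}
For this subtraction set, G(n) = n mod 4 (period = max + 1 = 4).
Pile 1 (size 54): G(54) = 54 mod 4 = 2
Pile 2 (size 39): G(39) = 39 mod 4 = 3
Pile 3 (size 5): G(5) = 5 mod 4 = 1
Pile 4 (size 7): G(7) = 7 mod 4 = 3
Total Grundy value = XOR of all: 2 XOR 3 XOR 1 XOR 3 = 3

3


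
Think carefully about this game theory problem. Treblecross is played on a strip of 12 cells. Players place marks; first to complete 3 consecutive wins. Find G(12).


Treblecross: place X on empty cells; 3-in-a-row wins.
Playing within two cells of an existing X lets the opponent win at once, so sensible play treats the cells i-2..i+2 around each X as dead. The player left with no safe cell loses, so this is a normal-play take-away game on strips of safe cells.
Placing X at cell i (0-indexed) of a strip of k safe cells leaves independent strips of sizes max(0, i-2) and max(0, k-i-3). Hence G(k) = mex{ G(max(0,i-2)) XOR G(max(0,k-i-3)) : 0 <= i < k }, with G(0) = 0.
G(1): splits (0,0):0^0=0 -> mex({0}) = 1
G(2): splits (0,0):0^0=0 -> mex({0}) = 1
G(3): splits (0,0):0^0=0 -> mex({0}) = 1
G(4): splits (0,1):0^1=1 (0,0):0^0=0 -> mex({0, 1}) = 2
G(5): splits (0,2):0^1=1 (0,1):0^1=1 (0,0):0^0=0 -> mex({0, 1}) = 2
G(6) = mex({1}) = 0
G(7) = mex({0, 1, 2}) = 3
G(8) = mex({0, 1, 2}) = 3
G(9) = mex({0, 2}) = 1
G(10) = mex({0, 2, 3}) = 1
G(11) = mex({0, 3}) = 1
G(12) = mex({1, 3}) = 0
Therefore G(12) = 0.

0


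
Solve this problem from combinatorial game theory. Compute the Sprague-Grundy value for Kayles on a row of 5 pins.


Kayles: a move removes 1 or 2 adjacent pins from a contiguous row.
Removing pins from a row of k leaves two independent rows (a, b) with a + b = k - 1 (one pin) or a + b = k - 2 (two pins); an end removal gives a = 0.
By Sprague-Grundy, G(k) = mex{ G(a) XOR G(b) } over all these splits. G(0) = 0.
G(1): splits (0,0):0^0=0 -> mex({0}) = 1
G(2): splits (0,1):0^1=1 (0,0):0^0=0 -> mex({0, 1}) = 2
G(3): splits (0,2):0^2=2 (1,1):1^1=0 (0,1):0^1=1 -> mex({0, 1, 2}) = 3
G(4): splits (0,3):0^3=3 (1,2):1^2=3 (0,2):0^2=2 (1,1):1^1=0 -> mex({0, 2, 3}) = 1
G(5): splits (0,4):0^1=1 (1,3):1^3=2 (2,2):2^2=0 (0,3):0^3=3 (1,2):1^2=3 -> mex({0, 1, 2, 3}) = 4
Therefore G(5) = 4.

4


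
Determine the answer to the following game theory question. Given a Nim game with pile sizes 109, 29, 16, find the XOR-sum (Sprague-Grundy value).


We need the XOR (exclusive or) of all pile sizes.
After XOR-ing pile 1 (size 109): 0 XOR 109 = 109
After XOR-ing pile 2 (size 29): 109 XOR 29 = 112
After XOR-ing pile 3 (size 16): 112 XOR 16 = 96
The Nim-value of this position is 96.

96


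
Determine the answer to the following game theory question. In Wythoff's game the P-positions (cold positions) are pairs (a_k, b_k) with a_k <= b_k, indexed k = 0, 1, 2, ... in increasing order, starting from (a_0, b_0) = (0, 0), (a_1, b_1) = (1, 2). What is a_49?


By Wythoff's theorem, a_k = floor(k * phi) and b_k = floor(k * phi^2) = a_k + k, where phi = (1 + sqrt(5))/2 is the golden ratio.
phi = (1 + sqrt(5))/2 = 1.618034
k = 49
k * phi = 49 * 1.618034 = 79.283665
a_49 = floor(k * phi) = 79

79


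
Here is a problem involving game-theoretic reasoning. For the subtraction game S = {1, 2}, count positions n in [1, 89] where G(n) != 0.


Subtraction set S = {1, 2}, so G(n) = n mod 3.
G(n) = 0 when n is a multiple of 3.
Multiples of 3 in [1, 89]: 29
N-positions (nonzero Grundy) = 89 - 29 = 60

60


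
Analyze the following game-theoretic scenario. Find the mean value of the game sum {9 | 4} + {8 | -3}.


G1 = {9 | 4}, G2 = {8 | -3}
Each is a switch {a | b} with numbers a > b; its mean value is (a + b)/2, and mean value is additive over game sums: m(G1 + G2) = m(G1) + m(G2).
Mean of G1 = (9 + (4))/2 = 13/2 = 13/2
Mean of G2 = (8 + (-3))/2 = 5/2 = 5/2
Mean of G1 + G2 = 13/2 + 5/2 = 9

9


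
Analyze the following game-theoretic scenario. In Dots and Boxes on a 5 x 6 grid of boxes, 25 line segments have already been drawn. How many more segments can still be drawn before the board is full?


Grid: 5 x 6 boxes, i.e. 6 rows and 7 columns of dots.
Horizontal edges: (rows + 1) * cols = 6 * 6 = 36
Vertical edges: rows * (cols + 1) = 5 * 7 = 35
Total edges: 36 + 35 = 71
Edges drawn: 25
Remaining: 71 - 25 = 46

46


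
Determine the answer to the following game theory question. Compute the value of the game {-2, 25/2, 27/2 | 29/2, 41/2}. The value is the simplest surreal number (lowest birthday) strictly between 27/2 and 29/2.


Left options: {-2, 25/2, 27/2}, max = 27/2
Right options: {29/2, 41/2}, min = 29/2
All options are numbers and max(Left) < min(Right), so by the simplicity theorem the value is the simplest (earliest-born) number strictly between 27/2 and 29/2.
The only integer strictly between 27/2 and 29/2 is 14.
No non-integer in the interval can be simpler: if x is a non-integer in the interval, then floor(x) or ceil(x) also lies in the interval (the interval contains an integer), and both are proper prefixes of x's sign expansion, i.e. born earlier. So the game value is 14.
Game value = 14

14


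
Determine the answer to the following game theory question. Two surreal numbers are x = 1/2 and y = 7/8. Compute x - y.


x = 1/2, y = 7/8
Converting to common denominator: 8
x = 4/8, y = 7/8
x - y = 1/2 - 7/8 = -3/8

-3/8
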